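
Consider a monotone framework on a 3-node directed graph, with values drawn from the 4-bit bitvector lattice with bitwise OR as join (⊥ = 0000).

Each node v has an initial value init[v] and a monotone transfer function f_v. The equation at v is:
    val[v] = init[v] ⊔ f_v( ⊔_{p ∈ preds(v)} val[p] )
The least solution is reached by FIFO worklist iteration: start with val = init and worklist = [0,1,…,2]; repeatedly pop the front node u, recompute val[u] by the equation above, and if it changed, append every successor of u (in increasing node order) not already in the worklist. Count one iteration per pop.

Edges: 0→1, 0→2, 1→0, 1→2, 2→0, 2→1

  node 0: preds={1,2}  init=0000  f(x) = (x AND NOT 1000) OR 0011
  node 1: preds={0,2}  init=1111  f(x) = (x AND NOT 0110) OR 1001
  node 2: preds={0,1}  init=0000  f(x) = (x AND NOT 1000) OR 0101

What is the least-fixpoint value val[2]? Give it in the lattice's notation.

Iteration log — 5 steps:
  step 1. node 0  ⊔preds=1111  new=0111  old=0000  +wl: 
  step 2. node 1  ⊔preds=0111  new=1111  stable
  step 3. node 2  ⊔preds=1111  new=0111  old=0000  +wl: 0,1
  step 4. node 0  ⊔preds=1111  new=0111  stable
  step 5. node 1  ⊔preds=0111  new=1111  stable

Least fixpoint reached:
  node 0: 0111
  node 1: 1111
  node 2: 0111

0111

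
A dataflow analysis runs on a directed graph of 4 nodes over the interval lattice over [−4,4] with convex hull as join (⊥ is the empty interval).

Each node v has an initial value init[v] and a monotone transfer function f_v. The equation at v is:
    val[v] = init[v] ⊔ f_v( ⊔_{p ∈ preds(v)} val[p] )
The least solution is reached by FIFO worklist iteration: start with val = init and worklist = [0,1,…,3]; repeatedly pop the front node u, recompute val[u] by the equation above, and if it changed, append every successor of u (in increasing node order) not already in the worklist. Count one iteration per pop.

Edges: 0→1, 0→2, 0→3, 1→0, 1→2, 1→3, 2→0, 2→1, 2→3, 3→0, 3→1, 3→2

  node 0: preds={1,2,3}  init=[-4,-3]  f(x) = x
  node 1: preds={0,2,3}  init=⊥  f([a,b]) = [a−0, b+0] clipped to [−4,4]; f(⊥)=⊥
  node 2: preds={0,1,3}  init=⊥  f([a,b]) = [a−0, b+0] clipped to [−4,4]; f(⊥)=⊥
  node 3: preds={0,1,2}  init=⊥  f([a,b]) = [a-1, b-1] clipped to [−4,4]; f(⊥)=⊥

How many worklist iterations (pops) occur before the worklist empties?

7

Iteration log — 7 steps:
  step 1. node 0  ⊔preds=⊥  new=[-4,-3]  stable
  step 2. node 1  ⊔preds=[-4,-3]  new=[-4,-3]  old=⊥  +wl: 0
  step 3. node 2  ⊔preds=[-4,-3]  new=[-4,-3]  old=⊥  +wl: 1
  step 4. node 3  ⊔preds=[-4,-3]  new=[-4,-4]  old=⊥  +wl: 2
  step 5. node 0  ⊔preds=[-4,-3]  new=[-4,-3]  stable
  step 6. node 1  ⊔preds=[-4,-3]  new=[-4,-3]  stable
  step 7. node 2  ⊔preds=[-4,-3]  new=[-4,-3]  stable

Least fixpoint reached:
  node 0: [-4,-3]
  node 1: [-4,-3]
  node 2: [-4,-3]
  node 3: [-4,-4]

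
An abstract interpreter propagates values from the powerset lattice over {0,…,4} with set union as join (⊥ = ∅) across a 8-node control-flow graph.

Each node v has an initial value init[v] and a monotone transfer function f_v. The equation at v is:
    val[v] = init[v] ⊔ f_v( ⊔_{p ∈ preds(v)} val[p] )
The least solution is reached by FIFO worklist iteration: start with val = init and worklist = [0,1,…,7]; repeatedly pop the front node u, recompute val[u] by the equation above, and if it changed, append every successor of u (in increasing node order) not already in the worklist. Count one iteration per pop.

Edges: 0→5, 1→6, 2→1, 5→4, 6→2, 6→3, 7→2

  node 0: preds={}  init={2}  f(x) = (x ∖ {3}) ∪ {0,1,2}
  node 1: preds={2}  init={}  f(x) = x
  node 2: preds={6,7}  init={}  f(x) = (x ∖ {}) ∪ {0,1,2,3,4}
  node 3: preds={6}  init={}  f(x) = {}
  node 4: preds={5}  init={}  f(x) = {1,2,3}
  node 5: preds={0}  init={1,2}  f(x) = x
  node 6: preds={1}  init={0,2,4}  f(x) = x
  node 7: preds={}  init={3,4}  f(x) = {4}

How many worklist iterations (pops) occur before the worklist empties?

13

Worklist (13 pops):
  #1 pop 0: in={} → {0,1,2} (was {2}); enqueue []
  #2 pop 1: in={} → {} (no change)
  #3 pop 2: in={0,2,3,4} → {0,1,2,3,4} (was {}); enqueue [1]
  #4 pop 3: in={0,2,4} → {} (no change)
  #5 pop 4: in={1,2} → {1,2,3} (was {}); enqueue []
  #6 pop 5: in={0,1,2} → {0,1,2} (was {1,2}); enqueue [4]
  #7 pop 6: in={} → {0,2,4} (no change)
  #8 pop 7: in={} → {3,4} (no change)
  #9 pop 1: in={0,1,2,3,4} → {0,1,2,3,4} (was {}); enqueue [6]
  #10 pop 4: in={0,1,2} → {1,2,3} (no change)
  #11 pop 6: in={0,1,2,3,4} → {0,1,2,3,4} (was {0,2,4}); enqueue [2,3]
  #12 pop 2: in={0,1,2,3,4} → {0,1,2,3,4} (no change)
  #13 pop 3: in={0,1,2,3,4} → {} (no change)

Fixpoint:
  val[0] = {0,1,2}
  val[1] = {0,1,2,3,4}
  val[2] = {0,1,2,3,4}
  val[3] = {}
  val[4] = {1,2,3}
  val[5] = {0,1,2}
  val[6] = {0,1,2,3,4}
  val[7] = {3,4}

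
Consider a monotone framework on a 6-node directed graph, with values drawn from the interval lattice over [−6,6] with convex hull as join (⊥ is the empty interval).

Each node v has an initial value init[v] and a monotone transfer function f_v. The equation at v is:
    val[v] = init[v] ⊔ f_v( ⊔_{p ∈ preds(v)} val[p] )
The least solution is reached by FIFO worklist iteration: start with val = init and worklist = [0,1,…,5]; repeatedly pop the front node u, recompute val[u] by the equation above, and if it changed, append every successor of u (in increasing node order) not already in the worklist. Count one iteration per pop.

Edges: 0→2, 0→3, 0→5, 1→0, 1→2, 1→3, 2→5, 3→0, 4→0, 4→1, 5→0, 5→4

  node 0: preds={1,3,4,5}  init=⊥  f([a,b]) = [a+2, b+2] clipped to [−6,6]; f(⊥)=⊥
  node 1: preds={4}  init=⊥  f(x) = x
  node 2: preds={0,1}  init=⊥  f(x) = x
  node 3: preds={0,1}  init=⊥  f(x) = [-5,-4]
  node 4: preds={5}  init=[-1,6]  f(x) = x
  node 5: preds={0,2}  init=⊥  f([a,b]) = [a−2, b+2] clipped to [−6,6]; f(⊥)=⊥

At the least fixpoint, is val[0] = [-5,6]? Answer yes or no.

no

Iteration log — 33 steps:
  step 1. node 0  ⊔preds=[-1,6]  new=[1,6]  old=⊥  +wl: 
  step 2. node 1  ⊔preds=[-1,6]  new=[-1,6]  old=⊥  +wl: 0
  step 3. node 2  ⊔preds=[-1,6]  new=[-1,6]  old=⊥  +wl: 
  step 4. node 3  ⊔preds=[-1,6]  new=[-5,-4]  old=⊥  +wl: 
  step 5. node 4  ⊔preds=⊥  new=[-1,6]  stable
  step 6. node 5  ⊔preds=[-1,6]  new=[-3,6]  old=⊥  +wl: 4
  step 7. node 0  ⊔preds=[-5,6]  new=[-3,6]  old=[1,6]  +wl: 2,3,5
  step 8. node 4  ⊔preds=[-3,6]  new=[-3,6]  old=[-1,6]  +wl: 0,1
  step 9. node 2  ⊔preds=[-3,6]  new=[-3,6]  old=[-1,6]  +wl: 
  step 10. node 3  ⊔preds=[-3,6]  new=[-5,-4]  stable
  step 11. node 5  ⊔preds=[-3,6]  new=[-5,6]  old=[-3,6]  +wl: 4
  step 12. node 0  ⊔preds=[-5,6]  new=[-3,6]  stable
  step 13. node 1  ⊔preds=[-3,6]  new=[-3,6]  old=[-1,6]  +wl: 0,2,3
  step 14. node 4  ⊔preds=[-5,6]  new=[-5,6]  old=[-3,6]  +wl: 1
  step 15. node 0  ⊔preds=[-5,6]  new=[-3,6]  stable
  step 16. node 2  ⊔preds=[-3,6]  new=[-3,6]  stable
  step 17. node 3  ⊔preds=[-3,6]  new=[-5,-4]  stable
  step 18. node 1  ⊔preds=[-5,6]  new=[-5,6]  old=[-3,6]  +wl: 0,2,3
  step 19. node 0  ⊔preds=[-5,6]  new=[-3,6]  stable
  step 20. node 2  ⊔preds=[-5,6]  new=[-5,6]  old=[-3,6]  +wl: 5
  step 21. node 3  ⊔preds=[-5,6]  new=[-5,-4]  stable
  step 22. node 5  ⊔preds=[-5,6]  new=[-6,6]  old=[-5,6]  +wl: 0,4
  step 23. node 0  ⊔preds=[-6,6]  new=[-4,6]  old=[-3,6]  +wl: 2,3,5
  step 24. node 4  ⊔preds=[-6,6]  new=[-6,6]  old=[-5,6]  +wl: 0,1
  step 25. node 2  ⊔preds=[-5,6]  new=[-5,6]  stable
  step 26. node 3  ⊔preds=[-5,6]  new=[-5,-4]  stable
  step 27. node 5  ⊔preds=[-5,6]  new=[-6,6]  stable
  step 28. node 0  ⊔preds=[-6,6]  new=[-4,6]  stable
  step 29. node 1  ⊔preds=[-6,6]  new=[-6,6]  old=[-5,6]  +wl: 0,2,3
  step 30. node 0  ⊔preds=[-6,6]  new=[-4,6]  stable
  step 31. node 2  ⊔preds=[-6,6]  new=[-6,6]  old=[-5,6]  +wl: 5
  step 32. node 3  ⊔preds=[-6,6]  new=[-5,-4]  stable
  step 33. node 5  ⊔preds=[-6,6]  new=[-6,6]  stable

Least fixpoint reached:
  node 0: [-4,6]
  node 1: [-6,6]
  node 2: [-6,6]
  node 3: [-5,-4]
  node 4: [-6,6]
  node 5: [-6,6]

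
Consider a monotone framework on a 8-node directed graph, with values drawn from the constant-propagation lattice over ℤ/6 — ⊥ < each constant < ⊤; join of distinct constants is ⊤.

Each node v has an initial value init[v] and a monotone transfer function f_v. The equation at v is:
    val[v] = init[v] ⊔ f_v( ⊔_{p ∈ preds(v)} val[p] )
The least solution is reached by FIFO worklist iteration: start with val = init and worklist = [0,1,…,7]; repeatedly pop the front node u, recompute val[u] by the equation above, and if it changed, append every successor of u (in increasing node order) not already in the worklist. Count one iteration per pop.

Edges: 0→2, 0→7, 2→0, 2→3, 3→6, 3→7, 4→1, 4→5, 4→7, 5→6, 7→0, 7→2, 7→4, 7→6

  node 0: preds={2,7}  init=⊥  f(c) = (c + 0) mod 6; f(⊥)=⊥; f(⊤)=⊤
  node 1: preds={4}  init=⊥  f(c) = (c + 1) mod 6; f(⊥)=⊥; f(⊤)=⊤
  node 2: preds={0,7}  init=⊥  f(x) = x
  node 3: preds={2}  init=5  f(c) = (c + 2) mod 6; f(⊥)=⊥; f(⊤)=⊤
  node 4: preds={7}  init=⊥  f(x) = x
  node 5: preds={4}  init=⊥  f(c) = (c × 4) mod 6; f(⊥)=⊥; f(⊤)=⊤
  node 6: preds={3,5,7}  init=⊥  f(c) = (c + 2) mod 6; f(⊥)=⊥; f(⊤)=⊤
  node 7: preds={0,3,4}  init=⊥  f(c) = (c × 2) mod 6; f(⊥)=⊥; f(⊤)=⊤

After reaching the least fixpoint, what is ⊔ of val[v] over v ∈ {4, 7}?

Iteration log — 26 steps:
  step 1. node 0  ⊔preds=⊥  new=⊥  stable
  step 2. node 1  ⊔preds=⊥  new=⊥  stable
  step 3. node 2  ⊔preds=⊥  new=⊥  stable
  step 4. node 3  ⊔preds=⊥  new=5  stable
  step 5. node 4  ⊔preds=⊥  new=⊥  stable
  step 6. node 5  ⊔preds=⊥  new=⊥  stable
  step 7. node 6  ⊔preds=5  new=1  old=⊥  +wl: 
  step 8. node 7  ⊔preds=5  new=4  old=⊥  +wl: 0,2,4,6
  step 9. node 0  ⊔preds=4  new=4  old=⊥  +wl: 7
  step 10. node 2  ⊔preds=4  new=4  old=⊥  +wl: 0,3
  step 11. node 4  ⊔preds=4  new=4  old=⊥  +wl: 1,5
  step 12. node 6  ⊔preds=⊤  new=⊤  old=1  +wl: 
  step 13. node 7  ⊔preds=⊤  new=⊤  old=4  +wl: 2,4,6
  step 14. node 0  ⊔preds=⊤  new=⊤  old=4  +wl: 7
  step 15. node 3  ⊔preds=4  new=⊤  old=5  +wl: 
  step 16. node 1  ⊔preds=4  new=5  old=⊥  +wl: 
  step 17. node 5  ⊔preds=4  new=4  old=⊥  +wl: 
  step 18. node 2  ⊔preds=⊤  new=⊤  old=4  +wl: 0,3
  step 19. node 4  ⊔preds=⊤  new=⊤  old=4  +wl: 1,5
  step 20. node 6  ⊔preds=⊤  new=⊤  stable
  step 21. node 7  ⊔preds=⊤  new=⊤  stable
  step 22. node 0  ⊔preds=⊤  new=⊤  stable
  step 23. node 3  ⊔preds=⊤  new=⊤  stable
  step 24. node 1  ⊔preds=⊤  new=⊤  old=5  +wl: 
  step 25. node 5  ⊔preds=⊤  new=⊤  old=4  +wl: 6
  step 26. node 6  ⊔preds=⊤  new=⊤  stable

Least fixpoint reached:
  node 0: ⊤
  node 1: ⊤
  node 2: ⊤
  node 3: ⊤
  node 4: ⊤
  node 5: ⊤
  node 6: ⊤
  node 7: ⊤

⊤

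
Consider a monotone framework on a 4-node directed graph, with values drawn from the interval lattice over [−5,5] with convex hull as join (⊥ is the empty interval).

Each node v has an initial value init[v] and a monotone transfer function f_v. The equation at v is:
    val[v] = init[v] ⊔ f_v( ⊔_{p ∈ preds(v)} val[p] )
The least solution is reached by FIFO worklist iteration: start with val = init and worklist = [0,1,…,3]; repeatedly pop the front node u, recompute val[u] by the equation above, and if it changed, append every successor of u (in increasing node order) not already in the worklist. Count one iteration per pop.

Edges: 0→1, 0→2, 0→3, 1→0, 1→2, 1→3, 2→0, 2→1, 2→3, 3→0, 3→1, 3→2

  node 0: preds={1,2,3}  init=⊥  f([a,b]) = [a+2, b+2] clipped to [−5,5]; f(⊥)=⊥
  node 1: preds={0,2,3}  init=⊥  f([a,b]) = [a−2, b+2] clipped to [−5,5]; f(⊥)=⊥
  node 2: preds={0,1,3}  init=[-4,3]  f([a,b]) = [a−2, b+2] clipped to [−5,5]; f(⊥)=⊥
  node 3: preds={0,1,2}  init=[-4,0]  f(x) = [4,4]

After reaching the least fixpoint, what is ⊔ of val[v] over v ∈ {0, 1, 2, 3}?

Trace (8 dequeues):
  [1] u=0 | in [-4,3] | out [-2,5] | prev ⊥ | push {}
  [2] u=1 | in [-4,5] | out [-5,5] | prev ⊥ | push {0}
  [3] u=2 | in [-5,5] | out [-5,5] | prev [-4,3] | push {1}
  [4] u=3 | in [-5,5] | out [-4,4] | prev [-4,0] | push {2}
  [5] u=0 | in [-5,5] | out [-3,5] | prev [-2,5] | push {3}
  [6] u=1 | in [-5,5] | out [-5,5] | ==
  [7] u=2 | in [-5,5] | out [-5,5] | ==
  [8] u=3 | in [-5,5] | out [-4,4] | ==

Converged values:
  [0] [-3,5]
  [1] [-5,5]
  [2] [-5,5]
  [3] [-4,4]

[-5,5]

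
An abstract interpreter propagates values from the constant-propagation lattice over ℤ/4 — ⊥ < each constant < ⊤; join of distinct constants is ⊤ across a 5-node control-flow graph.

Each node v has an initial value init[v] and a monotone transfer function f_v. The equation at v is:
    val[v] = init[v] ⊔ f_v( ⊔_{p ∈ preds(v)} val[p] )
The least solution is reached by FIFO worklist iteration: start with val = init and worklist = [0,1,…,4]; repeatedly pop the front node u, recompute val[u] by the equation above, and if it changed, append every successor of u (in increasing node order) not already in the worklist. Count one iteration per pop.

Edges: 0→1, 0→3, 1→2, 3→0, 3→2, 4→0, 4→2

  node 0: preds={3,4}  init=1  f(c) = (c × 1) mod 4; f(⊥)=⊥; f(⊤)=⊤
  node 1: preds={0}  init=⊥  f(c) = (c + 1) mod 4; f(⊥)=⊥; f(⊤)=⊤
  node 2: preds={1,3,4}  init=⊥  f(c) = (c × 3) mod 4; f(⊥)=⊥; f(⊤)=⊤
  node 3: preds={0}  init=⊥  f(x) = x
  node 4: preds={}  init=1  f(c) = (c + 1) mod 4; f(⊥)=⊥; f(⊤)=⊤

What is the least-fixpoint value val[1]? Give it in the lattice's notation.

2

Iteration log — 7 steps:
  step 1. node 0  ⊔preds=1  new=1  stable
  step 2. node 1  ⊔preds=1  new=2  old=⊥  +wl: 
  step 3. node 2  ⊔preds=⊤  new=⊤  old=⊥  +wl: 
  step 4. node 3  ⊔preds=1  new=1  old=⊥  +wl: 0,2
  step 5. node 4  ⊔preds=⊥  new=1  stable
  step 6. node 0  ⊔preds=1  new=1  stable
  step 7. node 2  ⊔preds=⊤  new=⊤  stable

Least fixpoint reached:
  node 0: 1
  node 1: 2
  node 2: ⊤
  node 3: 1
  node 4: 1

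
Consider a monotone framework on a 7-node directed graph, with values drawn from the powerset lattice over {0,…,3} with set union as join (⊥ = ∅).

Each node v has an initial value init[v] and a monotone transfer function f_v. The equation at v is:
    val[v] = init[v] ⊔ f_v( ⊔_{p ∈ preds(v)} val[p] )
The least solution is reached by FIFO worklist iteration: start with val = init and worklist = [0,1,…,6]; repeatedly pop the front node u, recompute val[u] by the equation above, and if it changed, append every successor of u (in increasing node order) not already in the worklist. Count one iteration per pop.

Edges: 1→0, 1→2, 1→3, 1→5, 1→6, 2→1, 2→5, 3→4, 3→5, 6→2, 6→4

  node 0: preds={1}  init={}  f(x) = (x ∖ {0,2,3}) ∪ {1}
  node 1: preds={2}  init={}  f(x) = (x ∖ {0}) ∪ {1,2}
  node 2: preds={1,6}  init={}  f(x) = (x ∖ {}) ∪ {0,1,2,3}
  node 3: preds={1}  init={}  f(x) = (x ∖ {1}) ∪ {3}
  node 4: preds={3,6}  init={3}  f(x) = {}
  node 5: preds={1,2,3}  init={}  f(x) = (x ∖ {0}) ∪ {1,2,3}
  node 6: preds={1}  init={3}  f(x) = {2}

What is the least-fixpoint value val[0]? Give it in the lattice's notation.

Worklist (15 pops):
  #1 pop 0: in={} → {1} (was {}); enqueue []
  #2 pop 1: in={} → {1,2} (was {}); enqueue [0]
  #3 pop 2: in={1,2,3} → {0,1,2,3} (was {}); enqueue [1]
  #4 pop 3: in={1,2} → {2,3} (was {}); enqueue []
  #5 pop 4: in={2,3} → {3} (no change)
  #6 pop 5: in={0,1,2,3} → {1,2,3} (was {}); enqueue []
  #7 pop 6: in={1,2} → {2,3} (was {3}); enqueue [2,4]
  #8 pop 0: in={1,2} → {1} (no change)
  #9 pop 1: in={0,1,2,3} → {1,2,3} (was {1,2}); enqueue [0,3,5,6]
  #10 pop 2: in={1,2,3} → {0,1,2,3} (no change)
  #11 pop 4: in={2,3} → {3} (no change)
  #12 pop 0: in={1,2,3} → {1} (no change)
  #13 pop 3: in={1,2,3} → {2,3} (no change)
  #14 pop 5: in={0,1,2,3} → {1,2,3} (no change)
  #15 pop 6: in={1,2,3} → {2,3} (no change)

Fixpoint:
  val[0] = {1}
  val[1] = {1,2,3}
  val[2] = {0,1,2,3}
  val[3] = {2,3}
  val[4] = {3}
  val[5] = {1,2,3}
  val[6] = {2,3}

{1}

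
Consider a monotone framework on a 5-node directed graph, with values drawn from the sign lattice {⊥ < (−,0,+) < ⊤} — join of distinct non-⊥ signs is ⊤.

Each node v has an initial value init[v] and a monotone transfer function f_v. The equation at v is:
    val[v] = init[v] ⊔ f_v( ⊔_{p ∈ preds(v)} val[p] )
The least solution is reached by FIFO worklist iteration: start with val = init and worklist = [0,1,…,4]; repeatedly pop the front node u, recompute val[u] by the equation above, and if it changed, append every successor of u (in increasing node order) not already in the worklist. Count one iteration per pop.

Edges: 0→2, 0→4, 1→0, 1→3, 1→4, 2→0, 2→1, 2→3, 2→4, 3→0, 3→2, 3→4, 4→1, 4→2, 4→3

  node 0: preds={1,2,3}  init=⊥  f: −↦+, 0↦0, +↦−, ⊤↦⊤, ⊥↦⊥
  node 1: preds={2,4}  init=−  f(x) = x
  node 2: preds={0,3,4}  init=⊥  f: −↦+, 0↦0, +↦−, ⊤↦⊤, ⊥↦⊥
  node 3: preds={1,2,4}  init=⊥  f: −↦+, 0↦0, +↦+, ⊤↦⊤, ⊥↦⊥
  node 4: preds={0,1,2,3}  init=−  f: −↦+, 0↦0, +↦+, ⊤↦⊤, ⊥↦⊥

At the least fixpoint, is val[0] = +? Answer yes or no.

no

Trace (11 dequeues):
  [1] u=0 | in − | out + | prev ⊥ | push {}
  [2] u=1 | in − | out − | ==
  [3] u=2 | in ⊤ | out ⊤ | prev ⊥ | push {0,1}
  [4] u=3 | in ⊤ | out ⊤ | prev ⊥ | push {2}
  [5] u=4 | in ⊤ | out ⊤ | prev − | push {3}
  [6] u=0 | in ⊤ | out ⊤ | prev + | push {4}
  [7] u=1 | in ⊤ | out ⊤ | prev − | push {0}
  [8] u=2 | in ⊤ | out ⊤ | ==
  [9] u=3 | in ⊤ | out ⊤ | ==
  [10] u=4 | in ⊤ | out ⊤ | ==
  [11] u=0 | in ⊤ | out ⊤ | ==

Converged values:
  [0] ⊤
  [1] ⊤
  [2] ⊤
  [3] ⊤
  [4] ⊤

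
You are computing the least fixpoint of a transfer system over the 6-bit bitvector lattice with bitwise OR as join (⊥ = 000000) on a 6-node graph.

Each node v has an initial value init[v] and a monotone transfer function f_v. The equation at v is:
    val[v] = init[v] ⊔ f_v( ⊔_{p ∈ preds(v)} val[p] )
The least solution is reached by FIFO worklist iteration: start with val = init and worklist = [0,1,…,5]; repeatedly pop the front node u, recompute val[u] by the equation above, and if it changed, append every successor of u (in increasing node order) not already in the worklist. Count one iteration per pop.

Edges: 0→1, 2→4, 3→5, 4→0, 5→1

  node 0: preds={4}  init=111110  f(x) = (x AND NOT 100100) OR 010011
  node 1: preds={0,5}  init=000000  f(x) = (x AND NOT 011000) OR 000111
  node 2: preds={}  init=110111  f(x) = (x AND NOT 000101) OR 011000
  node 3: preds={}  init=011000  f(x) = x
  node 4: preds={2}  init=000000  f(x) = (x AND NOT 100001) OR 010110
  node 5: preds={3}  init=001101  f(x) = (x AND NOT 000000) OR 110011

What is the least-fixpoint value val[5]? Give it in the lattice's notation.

111111

Trace (8 dequeues):
  [1] u=0 | in 000000 | out 111111 | prev 111110 | push {}
  [2] u=1 | in 111111 | out 100111 | prev 000000 | push {}
  [3] u=2 | in 000000 | out 111111 | prev 110111 | push {}
  [4] u=3 | in 000000 | out 011000 | ==
  [5] u=4 | in 111111 | out 011110 | prev 000000 | push {0}
  [6] u=5 | in 011000 | out 111111 | prev 001101 | push {1}
  [7] u=0 | in 011110 | out 111111 | ==
  [8] u=1 | in 111111 | out 100111 | ==

Converged values:
  [0] 111111
  [1] 100111
  [2] 111111
  [3] 011000
  [4] 011110
  [5] 111111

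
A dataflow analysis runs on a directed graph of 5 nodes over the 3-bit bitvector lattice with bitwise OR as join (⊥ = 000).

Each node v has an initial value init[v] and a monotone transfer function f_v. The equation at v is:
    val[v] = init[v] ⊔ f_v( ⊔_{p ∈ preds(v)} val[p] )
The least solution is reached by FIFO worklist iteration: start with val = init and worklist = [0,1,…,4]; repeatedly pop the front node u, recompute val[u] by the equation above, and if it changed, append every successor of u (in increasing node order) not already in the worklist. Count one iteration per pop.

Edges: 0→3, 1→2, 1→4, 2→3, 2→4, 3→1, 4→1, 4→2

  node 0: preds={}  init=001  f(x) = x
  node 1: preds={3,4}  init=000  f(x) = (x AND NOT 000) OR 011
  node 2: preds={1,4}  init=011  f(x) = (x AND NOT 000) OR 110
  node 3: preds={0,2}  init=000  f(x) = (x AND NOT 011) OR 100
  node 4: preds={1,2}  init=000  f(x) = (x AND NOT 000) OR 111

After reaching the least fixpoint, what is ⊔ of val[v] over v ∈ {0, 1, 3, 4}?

Trace (8 dequeues):
  [1] u=0 | in 000 | out 001 | ==
  [2] u=1 | in 000 | out 011 | prev 000 | push {}
  [3] u=2 | in 011 | out 111 | prev 011 | push {}
  [4] u=3 | in 111 | out 100 | prev 000 | push {1}
  [5] u=4 | in 111 | out 111 | prev 000 | push {2}
  [6] u=1 | in 111 | out 111 | prev 011 | push {4}
  [7] u=2 | in 111 | out 111 | ==
  [8] u=4 | in 111 | out 111 | ==

Converged values:
  [0] 001
  [1] 111
  [2] 111
  [3] 100
  [4] 111

111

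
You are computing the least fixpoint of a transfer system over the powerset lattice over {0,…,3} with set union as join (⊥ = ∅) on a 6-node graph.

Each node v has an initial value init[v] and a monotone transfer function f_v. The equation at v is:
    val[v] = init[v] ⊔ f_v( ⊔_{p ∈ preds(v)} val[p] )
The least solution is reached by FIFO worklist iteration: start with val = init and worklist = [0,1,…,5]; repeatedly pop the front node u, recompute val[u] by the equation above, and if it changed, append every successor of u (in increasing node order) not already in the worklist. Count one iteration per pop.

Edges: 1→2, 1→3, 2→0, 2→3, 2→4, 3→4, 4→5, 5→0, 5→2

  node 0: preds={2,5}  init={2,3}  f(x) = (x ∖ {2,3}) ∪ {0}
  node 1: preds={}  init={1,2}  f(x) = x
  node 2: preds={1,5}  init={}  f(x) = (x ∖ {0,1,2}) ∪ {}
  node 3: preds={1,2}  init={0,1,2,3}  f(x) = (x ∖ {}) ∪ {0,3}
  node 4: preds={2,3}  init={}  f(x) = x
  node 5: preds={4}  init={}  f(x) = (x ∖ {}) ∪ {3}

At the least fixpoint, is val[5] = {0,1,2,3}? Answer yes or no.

yes

Trace (11 dequeues):
  [1] u=0 | in {} | out {0,2,3} | prev {2,3} | push {}
  [2] u=1 | in {} | out {1,2} | ==
  [3] u=2 | in {1,2} | out {} | ==
  [4] u=3 | in {1,2} | out {0,1,2,3} | ==
  [5] u=4 | in {0,1,2,3} | out {0,1,2,3} | prev {} | push {}
  [6] u=5 | in {0,1,2,3} | out {0,1,2,3} | prev {} | push {0,2}
  [7] u=0 | in {0,1,2,3} | out {0,1,2,3} | prev {0,2,3} | push {}
  [8] u=2 | in {0,1,2,3} | out {3} | prev {} | push {0,3,4}
  [9] u=0 | in {0,1,2,3} | out {0,1,2,3} | ==
  [10] u=3 | in {1,2,3} | out {0,1,2,3} | ==
  [11] u=4 | in {0,1,2,3} | out {0,1,2,3} | ==

Converged values:
  [0] {0,1,2,3}
  [1] {1,2}
  [2] {3}
  [3] {0,1,2,3}
  [4] {0,1,2,3}
  [5] {0,1,2,3}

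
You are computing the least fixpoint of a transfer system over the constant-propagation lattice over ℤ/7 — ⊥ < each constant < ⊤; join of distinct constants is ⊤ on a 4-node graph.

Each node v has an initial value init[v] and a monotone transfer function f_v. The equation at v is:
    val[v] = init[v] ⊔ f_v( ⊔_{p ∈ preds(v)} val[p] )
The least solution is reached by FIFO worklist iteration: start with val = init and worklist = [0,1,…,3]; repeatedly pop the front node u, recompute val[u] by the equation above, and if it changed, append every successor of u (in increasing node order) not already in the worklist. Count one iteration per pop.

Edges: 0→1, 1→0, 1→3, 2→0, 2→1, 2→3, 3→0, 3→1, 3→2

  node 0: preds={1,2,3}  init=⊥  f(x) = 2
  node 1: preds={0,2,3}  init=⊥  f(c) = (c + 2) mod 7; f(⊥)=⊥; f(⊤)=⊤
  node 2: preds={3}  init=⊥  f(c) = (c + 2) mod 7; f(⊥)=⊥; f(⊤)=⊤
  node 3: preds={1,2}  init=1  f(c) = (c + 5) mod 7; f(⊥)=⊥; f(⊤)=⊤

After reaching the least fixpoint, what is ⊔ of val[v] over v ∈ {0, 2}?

Trace (10 dequeues):
  [1] u=0 | in 1 | out 2 | prev ⊥ | push {}
  [2] u=1 | in ⊤ | out ⊤ | prev ⊥ | push {0}
  [3] u=2 | in 1 | out 3 | prev ⊥ | push {1}
  [4] u=3 | in ⊤ | out ⊤ | prev 1 | push {2}
  [5] u=0 | in ⊤ | out 2 | ==
  [6] u=1 | in ⊤ | out ⊤ | ==
  [7] u=2 | in ⊤ | out ⊤ | prev 3 | push {0,1,3}
  [8] u=0 | in ⊤ | out 2 | ==
  [9] u=1 | in ⊤ | out ⊤ | ==
  [10] u=3 | in ⊤ | out ⊤ | ==

Converged values:
  [0] 2
  [1] ⊤
  [2] ⊤
  [3] ⊤

⊤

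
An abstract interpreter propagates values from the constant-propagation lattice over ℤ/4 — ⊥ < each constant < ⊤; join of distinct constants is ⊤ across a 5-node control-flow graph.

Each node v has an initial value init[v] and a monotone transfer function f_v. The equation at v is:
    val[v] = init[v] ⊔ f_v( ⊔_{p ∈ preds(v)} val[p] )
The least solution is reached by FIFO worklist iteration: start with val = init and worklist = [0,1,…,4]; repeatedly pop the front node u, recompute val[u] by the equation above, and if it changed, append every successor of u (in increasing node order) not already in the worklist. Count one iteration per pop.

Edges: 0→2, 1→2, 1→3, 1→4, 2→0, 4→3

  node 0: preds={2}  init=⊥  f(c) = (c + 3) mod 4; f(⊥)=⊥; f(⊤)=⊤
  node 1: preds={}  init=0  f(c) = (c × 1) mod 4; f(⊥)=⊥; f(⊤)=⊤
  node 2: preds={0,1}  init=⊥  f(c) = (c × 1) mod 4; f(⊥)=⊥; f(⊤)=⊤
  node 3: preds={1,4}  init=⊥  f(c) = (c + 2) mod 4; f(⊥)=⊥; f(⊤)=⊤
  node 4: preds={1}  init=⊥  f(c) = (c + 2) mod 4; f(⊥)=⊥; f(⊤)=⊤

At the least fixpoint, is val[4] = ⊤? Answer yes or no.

Iteration log — 10 steps:
  step 1. node 0  ⊔preds=⊥  new=⊥  stable
  step 2. node 1  ⊔preds=⊥  new=0  stable
  step 3. node 2  ⊔preds=0  new=0  old=⊥  +wl: 0
  step 4. node 3  ⊔preds=0  new=2  old=⊥  +wl: 
  step 5. node 4  ⊔preds=0  new=2  old=⊥  +wl: 3
  step 6. node 0  ⊔preds=0  new=3  old=⊥  +wl: 2
  step 7. node 3  ⊔preds=⊤  new=⊤  old=2  +wl: 
  step 8. node 2  ⊔preds=⊤  new=⊤  old=0  +wl: 0
  step 9. node 0  ⊔preds=⊤  new=⊤  old=3  +wl: 2
  step 10. node 2  ⊔preds=⊤  new=⊤  stable

Least fixpoint reached:
  node 0: ⊤
  node 1: 0
  node 2: ⊤
  node 3: ⊤
  node 4: 2

no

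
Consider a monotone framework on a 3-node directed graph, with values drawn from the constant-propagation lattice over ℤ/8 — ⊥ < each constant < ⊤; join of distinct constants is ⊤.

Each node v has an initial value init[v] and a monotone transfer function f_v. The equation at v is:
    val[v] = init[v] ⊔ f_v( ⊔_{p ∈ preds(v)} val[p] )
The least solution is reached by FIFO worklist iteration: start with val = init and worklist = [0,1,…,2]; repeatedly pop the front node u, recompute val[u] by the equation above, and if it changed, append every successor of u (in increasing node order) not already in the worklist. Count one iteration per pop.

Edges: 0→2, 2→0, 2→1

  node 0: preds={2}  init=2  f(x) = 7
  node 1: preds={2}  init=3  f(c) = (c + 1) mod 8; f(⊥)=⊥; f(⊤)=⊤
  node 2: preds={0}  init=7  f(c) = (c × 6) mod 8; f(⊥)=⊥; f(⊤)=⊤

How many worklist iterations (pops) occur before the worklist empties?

Worklist (5 pops):
  #1 pop 0: in=7 → ⊤ (was 2); enqueue []
  #2 pop 1: in=7 → ⊤ (was 3); enqueue []
  #3 pop 2: in=⊤ → ⊤ (was 7); enqueue [0,1]
  #4 pop 0: in=⊤ → ⊤ (no change)
  #5 pop 1: in=⊤ → ⊤ (no change)

Fixpoint:
  val[0] = ⊤
  val[1] = ⊤
  val[2] = ⊤

5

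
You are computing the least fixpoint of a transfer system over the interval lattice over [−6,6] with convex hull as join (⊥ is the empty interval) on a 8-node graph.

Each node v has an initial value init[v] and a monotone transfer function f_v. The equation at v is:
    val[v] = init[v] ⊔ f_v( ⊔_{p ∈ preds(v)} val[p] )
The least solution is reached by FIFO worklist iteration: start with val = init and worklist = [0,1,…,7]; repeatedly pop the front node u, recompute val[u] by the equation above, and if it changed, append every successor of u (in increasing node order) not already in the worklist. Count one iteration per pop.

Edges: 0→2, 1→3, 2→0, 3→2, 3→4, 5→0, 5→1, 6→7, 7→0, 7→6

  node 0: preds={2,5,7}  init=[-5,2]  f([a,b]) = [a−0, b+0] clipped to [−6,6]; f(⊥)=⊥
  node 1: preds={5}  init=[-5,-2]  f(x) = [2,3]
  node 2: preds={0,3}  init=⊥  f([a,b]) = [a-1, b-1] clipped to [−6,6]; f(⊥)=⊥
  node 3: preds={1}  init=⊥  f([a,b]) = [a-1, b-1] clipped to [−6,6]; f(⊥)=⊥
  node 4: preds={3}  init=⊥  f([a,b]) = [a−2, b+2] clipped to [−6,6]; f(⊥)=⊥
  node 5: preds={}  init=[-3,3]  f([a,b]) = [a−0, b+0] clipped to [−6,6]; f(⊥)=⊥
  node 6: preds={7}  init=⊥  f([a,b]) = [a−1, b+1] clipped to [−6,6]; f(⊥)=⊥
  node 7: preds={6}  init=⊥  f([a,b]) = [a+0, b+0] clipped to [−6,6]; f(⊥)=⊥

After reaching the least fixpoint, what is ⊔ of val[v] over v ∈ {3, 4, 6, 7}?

[-6,4]

Worklist (10 pops):
  #1 pop 0: in=[-3,3] → [-5,3] (was [-5,2]); enqueue []
  #2 pop 1: in=[-3,3] → [-5,3] (was [-5,-2]); enqueue []
  #3 pop 2: in=[-5,3] → [-6,2] (was ⊥); enqueue [0]
  #4 pop 3: in=[-5,3] → [-6,2] (was ⊥); enqueue [2]
  #5 pop 4: in=[-6,2] → [-6,4] (was ⊥); enqueue []
  #6 pop 5: in=⊥ → [-3,3] (no change)
  #7 pop 6: in=⊥ → ⊥ (no change)
  #8 pop 7: in=⊥ → ⊥ (no change)
  #9 pop 0: in=[-6,3] → [-6,3] (was [-5,3]); enqueue []
  #10 pop 2: in=[-6,3] → [-6,2] (no change)

Fixpoint:
  val[0] = [-6,3]
  val[1] = [-5,3]
  val[2] = [-6,2]
  val[3] = [-6,2]
  val[4] = [-6,4]
  val[5] = [-3,3]
  val[6] = ⊥
  val[7] = ⊥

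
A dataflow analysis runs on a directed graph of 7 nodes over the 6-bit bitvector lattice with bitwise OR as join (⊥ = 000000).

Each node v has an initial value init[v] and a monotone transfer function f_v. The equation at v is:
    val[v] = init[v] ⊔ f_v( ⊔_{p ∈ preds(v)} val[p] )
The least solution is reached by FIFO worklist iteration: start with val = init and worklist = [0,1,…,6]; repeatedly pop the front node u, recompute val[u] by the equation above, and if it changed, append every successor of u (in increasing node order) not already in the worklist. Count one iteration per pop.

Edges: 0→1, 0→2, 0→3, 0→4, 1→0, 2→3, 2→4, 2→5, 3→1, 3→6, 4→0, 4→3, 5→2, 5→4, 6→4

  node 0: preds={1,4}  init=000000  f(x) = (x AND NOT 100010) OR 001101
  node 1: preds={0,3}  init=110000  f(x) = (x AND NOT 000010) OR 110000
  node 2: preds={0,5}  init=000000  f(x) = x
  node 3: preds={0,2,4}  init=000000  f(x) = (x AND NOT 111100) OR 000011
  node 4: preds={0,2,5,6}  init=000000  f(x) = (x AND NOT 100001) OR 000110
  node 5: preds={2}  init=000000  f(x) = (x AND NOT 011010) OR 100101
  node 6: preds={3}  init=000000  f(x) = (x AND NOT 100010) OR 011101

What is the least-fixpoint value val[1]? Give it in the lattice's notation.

Trace (14 dequeues):
  [1] u=0 | in 110000 | out 011101 | prev 000000 | push {}
  [2] u=1 | in 011101 | out 111101 | prev 110000 | push {0}
  [3] u=2 | in 011101 | out 011101 | prev 000000 | push {}
  [4] u=3 | in 011101 | out 000011 | prev 000000 | push {1}
  [5] u=4 | in 011101 | out 011110 | prev 000000 | push {3}
  [6] u=5 | in 011101 | out 100101 | prev 000000 | push {2,4}
  [7] u=6 | in 000011 | out 011101 | prev 000000 | push {}
  [8] u=0 | in 111111 | out 011101 | ==
  [9] u=1 | in 011111 | out 111101 | ==
  [10] u=3 | in 011111 | out 000011 | ==
  [11] u=2 | in 111101 | out 111101 | prev 011101 | push {3,5}
  [12] u=4 | in 111101 | out 011110 | ==
  [13] u=3 | in 111111 | out 000011 | ==
  [14] u=5 | in 111101 | out 100101 | ==

Converged values:
  [0] 011101
  [1] 111101
  [2] 111101
  [3] 000011
  [4] 011110
  [5] 100101
  [6] 011101

111101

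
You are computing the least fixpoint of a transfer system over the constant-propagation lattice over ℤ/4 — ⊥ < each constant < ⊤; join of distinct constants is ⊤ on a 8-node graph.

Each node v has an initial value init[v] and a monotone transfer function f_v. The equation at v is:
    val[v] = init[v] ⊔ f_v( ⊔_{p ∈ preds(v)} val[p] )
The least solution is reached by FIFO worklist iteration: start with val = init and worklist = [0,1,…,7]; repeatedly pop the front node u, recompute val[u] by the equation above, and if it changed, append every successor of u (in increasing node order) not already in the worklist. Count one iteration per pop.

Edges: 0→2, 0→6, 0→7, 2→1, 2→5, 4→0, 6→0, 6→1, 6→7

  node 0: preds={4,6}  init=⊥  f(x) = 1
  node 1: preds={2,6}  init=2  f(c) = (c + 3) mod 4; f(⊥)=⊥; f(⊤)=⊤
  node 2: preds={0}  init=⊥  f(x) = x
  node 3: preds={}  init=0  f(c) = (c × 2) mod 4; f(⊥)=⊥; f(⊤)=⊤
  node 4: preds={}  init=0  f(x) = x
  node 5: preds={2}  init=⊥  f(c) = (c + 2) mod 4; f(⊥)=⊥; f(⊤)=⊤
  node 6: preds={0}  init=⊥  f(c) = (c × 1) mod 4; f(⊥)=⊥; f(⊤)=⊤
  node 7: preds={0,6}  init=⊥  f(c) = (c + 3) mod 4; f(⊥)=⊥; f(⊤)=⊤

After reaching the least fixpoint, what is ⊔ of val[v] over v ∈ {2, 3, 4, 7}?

⊤

Worklist (10 pops):
  #1 pop 0: in=0 → 1 (was ⊥); enqueue []
  #2 pop 1: in=⊥ → 2 (no change)
  #3 pop 2: in=1 → 1 (was ⊥); enqueue [1]
  #4 pop 3: in=⊥ → 0 (no change)
  #5 pop 4: in=⊥ → 0 (no change)
  #6 pop 5: in=1 → 3 (was ⊥); enqueue []
  #7 pop 6: in=1 → 1 (was ⊥); enqueue [0]
  #8 pop 7: in=1 → 0 (was ⊥); enqueue []
  #9 pop 1: in=1 → ⊤ (was 2); enqueue []
  #10 pop 0: in=⊤ → 1 (no change)

Fixpoint:
  val[0] = 1
  val[1] = ⊤
  val[2] = 1
  val[3] = 0
  val[4] = 0
  val[5] = 3
  val[6] = 1
  val[7] = 0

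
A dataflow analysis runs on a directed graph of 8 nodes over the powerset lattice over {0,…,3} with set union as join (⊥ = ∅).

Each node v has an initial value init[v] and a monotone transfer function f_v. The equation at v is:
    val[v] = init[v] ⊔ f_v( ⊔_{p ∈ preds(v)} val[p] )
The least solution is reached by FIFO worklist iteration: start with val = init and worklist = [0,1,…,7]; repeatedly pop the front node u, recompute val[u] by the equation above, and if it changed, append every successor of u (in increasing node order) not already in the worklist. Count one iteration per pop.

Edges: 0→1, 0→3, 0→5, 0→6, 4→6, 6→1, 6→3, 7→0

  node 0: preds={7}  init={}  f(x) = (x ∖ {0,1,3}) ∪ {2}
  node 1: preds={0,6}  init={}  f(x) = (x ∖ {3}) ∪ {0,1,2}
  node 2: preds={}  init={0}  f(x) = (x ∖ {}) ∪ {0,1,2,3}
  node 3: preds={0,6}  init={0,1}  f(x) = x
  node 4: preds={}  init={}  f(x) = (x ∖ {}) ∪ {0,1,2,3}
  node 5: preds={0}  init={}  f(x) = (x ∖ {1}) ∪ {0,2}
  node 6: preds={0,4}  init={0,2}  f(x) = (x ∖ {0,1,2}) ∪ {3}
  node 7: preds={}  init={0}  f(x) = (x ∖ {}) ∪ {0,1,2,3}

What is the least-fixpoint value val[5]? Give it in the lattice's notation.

{0,2}

Worklist (11 pops):
  #1 pop 0: in={0} → {2} (was {}); enqueue []
  #2 pop 1: in={0,2} → {0,1,2} (was {}); enqueue []
  #3 pop 2: in={} → {0,1,2,3} (was {0}); enqueue []
  #4 pop 3: in={0,2} → {0,1,2} (was {0,1}); enqueue []
  #5 pop 4: in={} → {0,1,2,3} (was {}); enqueue []
  #6 pop 5: in={2} → {0,2} (was {}); enqueue []
  #7 pop 6: in={0,1,2,3} → {0,2,3} (was {0,2}); enqueue [1,3]
  #8 pop 7: in={} → {0,1,2,3} (was {0}); enqueue [0]
  #9 pop 1: in={0,2,3} → {0,1,2} (no change)
  #10 pop 3: in={0,2,3} → {0,1,2,3} (was {0,1,2}); enqueue []
  #11 pop 0: in={0,1,2,3} → {2} (no change)

Fixpoint:
  val[0] = {2}
  val[1] = {0,1,2}
  val[2] = {0,1,2,3}
  val[3] = {0,1,2,3}
  val[4] = {0,1,2,3}
  val[5] = {0,2}
  val[6] = {0,2,3}
  val[7] = {0,1,2,3}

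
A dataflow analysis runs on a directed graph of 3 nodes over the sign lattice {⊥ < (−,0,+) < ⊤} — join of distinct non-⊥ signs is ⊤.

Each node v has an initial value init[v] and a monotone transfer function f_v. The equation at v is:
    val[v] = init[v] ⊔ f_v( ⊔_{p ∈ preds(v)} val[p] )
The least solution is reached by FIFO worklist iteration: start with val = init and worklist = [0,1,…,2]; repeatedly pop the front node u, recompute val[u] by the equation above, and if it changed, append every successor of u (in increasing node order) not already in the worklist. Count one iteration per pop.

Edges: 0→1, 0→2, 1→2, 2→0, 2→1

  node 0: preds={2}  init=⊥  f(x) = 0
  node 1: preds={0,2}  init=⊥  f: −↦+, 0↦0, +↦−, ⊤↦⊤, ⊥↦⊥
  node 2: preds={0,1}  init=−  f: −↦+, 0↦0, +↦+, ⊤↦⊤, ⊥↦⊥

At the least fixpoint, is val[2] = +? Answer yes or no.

Trace (5 dequeues):
  [1] u=0 | in − | out 0 | prev ⊥ | push {}
  [2] u=1 | in ⊤ | out ⊤ | prev ⊥ | push {}
  [3] u=2 | in ⊤ | out ⊤ | prev − | push {0,1}
  [4] u=0 | in ⊤ | out 0 | ==
  [5] u=1 | in ⊤ | out ⊤ | ==

Converged values:
  [0] 0
  [1] ⊤
  [2] ⊤

no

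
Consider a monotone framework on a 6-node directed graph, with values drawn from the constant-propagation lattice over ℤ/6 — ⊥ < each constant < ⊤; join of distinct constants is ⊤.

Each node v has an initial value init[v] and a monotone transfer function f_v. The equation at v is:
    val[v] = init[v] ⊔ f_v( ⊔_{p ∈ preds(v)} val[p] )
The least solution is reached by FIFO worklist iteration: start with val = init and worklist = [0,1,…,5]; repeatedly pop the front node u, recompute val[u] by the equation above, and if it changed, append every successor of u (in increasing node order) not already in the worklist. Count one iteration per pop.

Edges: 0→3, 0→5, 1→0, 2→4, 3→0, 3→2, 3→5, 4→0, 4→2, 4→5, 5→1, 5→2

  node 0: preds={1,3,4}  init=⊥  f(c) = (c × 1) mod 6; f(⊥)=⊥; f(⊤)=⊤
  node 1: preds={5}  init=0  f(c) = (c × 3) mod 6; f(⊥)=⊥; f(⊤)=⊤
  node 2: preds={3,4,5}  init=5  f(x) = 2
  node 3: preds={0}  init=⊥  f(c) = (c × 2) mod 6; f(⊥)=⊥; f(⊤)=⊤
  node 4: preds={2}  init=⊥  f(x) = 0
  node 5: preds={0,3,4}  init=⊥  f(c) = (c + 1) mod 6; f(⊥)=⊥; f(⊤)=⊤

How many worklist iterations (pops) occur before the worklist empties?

15

Trace (15 dequeues):
  [1] u=0 | in 0 | out 0 | prev ⊥ | push {}
  [2] u=1 | in ⊥ | out 0 | ==
  [3] u=2 | in ⊥ | out ⊤ | prev 5 | push {}
  [4] u=3 | in 0 | out 0 | prev ⊥ | push {0,2}
  [5] u=4 | in ⊤ | out 0 | prev ⊥ | push {}
  [6] u=5 | in 0 | out 1 | prev ⊥ | push {1}
  [7] u=0 | in 0 | out 0 | ==
  [8] u=2 | in ⊤ | out ⊤ | ==
  [9] u=1 | in 1 | out ⊤ | prev 0 | push {0}
  [10] u=0 | in ⊤ | out ⊤ | prev 0 | push {3,5}
  [11] u=3 | in ⊤ | out ⊤ | prev 0 | push {0,2}
  [12] u=5 | in ⊤ | out ⊤ | prev 1 | push {1}
  [13] u=0 | in ⊤ | out ⊤ | ==
  [14] u=2 | in ⊤ | out ⊤ | ==
  [15] u=1 | in ⊤ | out ⊤ | ==

Converged values:
  [0] ⊤
  [1] ⊤
  [2] ⊤
  [3] ⊤
  [4] 0
  [5] ⊤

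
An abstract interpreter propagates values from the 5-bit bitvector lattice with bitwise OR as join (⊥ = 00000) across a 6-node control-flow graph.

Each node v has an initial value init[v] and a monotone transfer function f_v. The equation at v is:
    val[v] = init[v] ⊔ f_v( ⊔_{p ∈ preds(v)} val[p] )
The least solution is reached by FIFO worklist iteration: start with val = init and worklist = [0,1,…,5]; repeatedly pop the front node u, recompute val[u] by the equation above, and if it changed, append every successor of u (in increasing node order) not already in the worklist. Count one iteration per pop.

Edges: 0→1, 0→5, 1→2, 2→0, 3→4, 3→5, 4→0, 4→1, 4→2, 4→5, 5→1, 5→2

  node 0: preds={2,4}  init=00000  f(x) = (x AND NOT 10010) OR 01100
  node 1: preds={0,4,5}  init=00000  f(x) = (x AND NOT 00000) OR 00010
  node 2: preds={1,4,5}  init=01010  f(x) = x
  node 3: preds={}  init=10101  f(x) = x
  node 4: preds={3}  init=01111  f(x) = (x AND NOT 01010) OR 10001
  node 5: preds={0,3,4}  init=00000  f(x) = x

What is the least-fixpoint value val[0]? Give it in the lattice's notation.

01101

Worklist (10 pops):
  #1 pop 0: in=01111 → 01101 (was 00000); enqueue []
  #2 pop 1: in=01111 → 01111 (was 00000); enqueue []
  #3 pop 2: in=01111 → 01111 (was 01010); enqueue [0]
  #4 pop 3: in=00000 → 10101 (no change)
  #5 pop 4: in=10101 → 11111 (was 01111); enqueue [1,2]
  #6 pop 5: in=11111 → 11111 (was 00000); enqueue []
  #7 pop 0: in=11111 → 01101 (no change)
  #8 pop 1: in=11111 → 11111 (was 01111); enqueue []
  #9 pop 2: in=11111 → 11111 (was 01111); enqueue [0]
  #10 pop 0: in=11111 → 01101 (no change)

Fixpoint:
  val[0] = 01101
  val[1] = 11111
  val[2] = 11111
  val[3] = 10101
  val[4] = 11111
  val[5] = 11111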